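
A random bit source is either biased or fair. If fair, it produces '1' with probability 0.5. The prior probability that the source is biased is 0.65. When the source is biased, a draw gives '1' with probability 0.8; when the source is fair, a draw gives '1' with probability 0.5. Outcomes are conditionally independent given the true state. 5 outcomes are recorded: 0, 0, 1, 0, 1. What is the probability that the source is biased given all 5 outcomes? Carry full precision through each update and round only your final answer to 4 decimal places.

After '0': P(biased) = 0.2·0.6500 / (0.2·0.6500 + 0.5·0.3500) ≈ 0.4262
After '0': P(biased) = 0.2·0.4262 / (0.2·0.4262 + 0.5·0.5738) ≈ 0.2291
After '1': P(biased) = 0.8·0.2291 / (0.8·0.2291 + 0.5·0.7709) ≈ 0.3222
After '0': P(biased) = 0.2·0.3222 / (0.2·0.3222 + 0.5·0.6778) ≈ 0.1598
After '1': P(biased) = 0.8·0.1598 / (0.8·0.1598 + 0.5·0.8402) ≈ 0.2333

0.2333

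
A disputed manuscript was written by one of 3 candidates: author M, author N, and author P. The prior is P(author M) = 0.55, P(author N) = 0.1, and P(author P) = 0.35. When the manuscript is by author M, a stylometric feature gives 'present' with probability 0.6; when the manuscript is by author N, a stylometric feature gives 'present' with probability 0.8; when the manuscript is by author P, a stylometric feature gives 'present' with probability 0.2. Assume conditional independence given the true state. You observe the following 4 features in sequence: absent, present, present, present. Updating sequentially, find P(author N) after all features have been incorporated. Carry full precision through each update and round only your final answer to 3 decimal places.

Apply Bayes' rule sequentially, carrying P(author N) forward.
After 'absent': normaliser = 0.4·0.5500 + 0.2·0.1000 + 0.8·0.3500; P(author M) ≈ 0.4231, P(author N) ≈ 0.0385, P(author P) ≈ 0.5385
After 'present': normaliser = 0.6·0.4231 + 0.8·0.0385 + 0.2·0.5385; P(author M) ≈ 0.6471, P(author N) ≈ 0.0784, P(author P) ≈ 0.2745
After 'present': normaliser = 0.6·0.6471 + 0.8·0.0784 + 0.2·0.2745; P(author M) ≈ 0.7674, P(author N) ≈ 0.1240, P(author P) ≈ 0.1085
After 'present': normaliser = 0.6·0.7674 + 0.8·0.1240 + 0.2·0.1085; P(author M) ≈ 0.7920, P(author N) ≈ 0.1707, P(author P) ≈ 0.0373

0.171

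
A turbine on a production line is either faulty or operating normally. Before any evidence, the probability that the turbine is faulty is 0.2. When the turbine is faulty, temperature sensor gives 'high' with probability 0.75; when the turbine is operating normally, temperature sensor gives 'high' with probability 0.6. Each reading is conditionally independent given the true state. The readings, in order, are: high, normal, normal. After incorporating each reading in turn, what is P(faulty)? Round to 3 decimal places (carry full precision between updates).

0.109

Each posterior becomes the prior for the next update.
After 'high': P(faulty) = 0.75·0.2000 / (0.75·0.2000 + 0.6·0.8000) ≈ 0.2381
After 'normal': P(faulty) = 0.25·0.2381 / (0.25·0.2381 + 0.4·0.7619) ≈ 0.1634
After 'normal': P(faulty) = 0.25·0.1634 / (0.25·0.1634 + 0.4·0.8366) ≈ 0.1088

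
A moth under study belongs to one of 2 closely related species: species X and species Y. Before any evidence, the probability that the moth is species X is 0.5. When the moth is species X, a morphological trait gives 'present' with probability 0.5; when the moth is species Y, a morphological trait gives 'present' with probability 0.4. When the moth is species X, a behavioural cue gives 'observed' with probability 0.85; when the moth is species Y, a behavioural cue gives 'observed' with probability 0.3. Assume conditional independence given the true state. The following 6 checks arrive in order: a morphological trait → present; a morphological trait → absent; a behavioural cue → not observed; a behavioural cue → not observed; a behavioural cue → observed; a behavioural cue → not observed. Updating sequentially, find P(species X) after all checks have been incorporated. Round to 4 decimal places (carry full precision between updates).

0.0282

Apply Bayes' rule sequentially, carrying P(species X) forward.
After a morphological trait='present': P(species X) = 0.5·0.5000 / (0.5·0.5000 + 0.4·0.5000) ≈ 0.5556
After a morphological trait='absent': P(species X) = 0.5·0.5556 / (0.5·0.5556 + 0.6·0.4444) ≈ 0.5102
After a behavioural cue='not observed': P(species X) = 0.15·0.5102 / (0.15·0.5102 + 0.7·0.4898) ≈ 0.1825
After a behavioural cue='not observed': P(species X) = 0.15·0.1825 / (0.15·0.1825 + 0.7·0.8175) ≈ 0.0456
After a behavioural cue='observed': P(species X) = 0.85·0.0456 / (0.85·0.0456 + 0.3·0.9544) ≈ 0.1193
After a behavioural cue='not observed': P(species X) = 0.15·0.1193 / (0.15·0.1193 + 0.7·0.8807) ≈ 0.0282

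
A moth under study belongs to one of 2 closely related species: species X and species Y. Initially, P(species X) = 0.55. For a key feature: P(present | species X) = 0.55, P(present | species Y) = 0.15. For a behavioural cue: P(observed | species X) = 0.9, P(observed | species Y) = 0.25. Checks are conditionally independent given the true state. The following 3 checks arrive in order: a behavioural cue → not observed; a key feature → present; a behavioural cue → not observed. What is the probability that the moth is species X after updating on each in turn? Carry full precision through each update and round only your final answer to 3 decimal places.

0.074

After a behavioural cue='not observed': P(species X) = 0.1·0.5500 / (0.1·0.5500 + 0.75·0.4500) ≈ 0.1401
After a key feature='present': P(species X) = 0.55·0.1401 / (0.55·0.1401 + 0.15·0.8599) ≈ 0.3740
After a behavioural cue='not observed': P(species X) = 0.1·0.3740 / (0.1·0.3740 + 0.75·0.6260) ≈ 0.0738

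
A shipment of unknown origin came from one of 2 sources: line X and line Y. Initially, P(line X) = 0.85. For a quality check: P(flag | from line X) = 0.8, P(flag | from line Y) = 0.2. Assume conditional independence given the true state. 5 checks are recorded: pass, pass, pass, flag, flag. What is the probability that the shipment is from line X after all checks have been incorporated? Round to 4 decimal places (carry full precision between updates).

0.5862

Apply Bayes' rule sequentially, carrying P(line X) forward.
After 'pass': P(line X) = 0.2·0.8500 / (0.2·0.8500 + 0.8·0.1500) ≈ 0.5862
After 'pass': P(line X) = 0.2·0.5862 / (0.2·0.5862 + 0.8·0.4138) ≈ 0.2615
After 'pass': P(line X) = 0.2·0.2615 / (0.2·0.2615 + 0.8·0.7385) ≈ 0.0813
After 'flag': P(line X) = 0.8·0.0813 / (0.8·0.0813 + 0.2·0.9187) ≈ 0.2615
After 'flag': P(line X) = 0.8·0.2615 / (0.8·0.2615 + 0.2·0.7385) ≈ 0.5862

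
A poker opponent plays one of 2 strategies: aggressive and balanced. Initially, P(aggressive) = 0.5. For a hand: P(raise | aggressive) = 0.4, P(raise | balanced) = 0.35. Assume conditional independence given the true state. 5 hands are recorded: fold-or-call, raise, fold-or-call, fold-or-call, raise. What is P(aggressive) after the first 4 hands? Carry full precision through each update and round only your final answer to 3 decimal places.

0.473

Each posterior becomes the prior for the next update.
After 'fold-or-call': P(aggressive) = 0.6·0.5000 / (0.6·0.5000 + 0.65·0.5000) ≈ 0.4800
After 'raise': P(aggressive) = 0.4·0.4800 / (0.4·0.4800 + 0.35·0.5200) ≈ 0.5134
After 'fold-or-call': P(aggressive) = 0.6·0.5134 / (0.6·0.5134 + 0.65·0.4866) ≈ 0.4934
After 'fold-or-call': P(aggressive) = 0.6·0.4934 / (0.6·0.4934 + 0.65·0.5066) ≈ 0.4734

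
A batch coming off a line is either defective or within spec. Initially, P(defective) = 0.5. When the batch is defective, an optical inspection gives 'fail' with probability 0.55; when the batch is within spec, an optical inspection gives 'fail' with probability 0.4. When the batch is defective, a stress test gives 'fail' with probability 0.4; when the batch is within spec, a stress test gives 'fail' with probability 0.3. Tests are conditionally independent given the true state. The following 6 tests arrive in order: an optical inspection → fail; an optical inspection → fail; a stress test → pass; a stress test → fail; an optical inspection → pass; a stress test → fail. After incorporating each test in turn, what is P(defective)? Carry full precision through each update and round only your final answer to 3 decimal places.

0.684

After an optical inspection='fail': P(defective) = 0.55·0.5000 / (0.55·0.5000 + 0.4·0.5000) ≈ 0.5789
After an optical inspection='fail': P(defective) = 0.55·0.5789 / (0.55·0.5789 + 0.4·0.4211) ≈ 0.6541
After a stress test='pass': P(defective) = 0.6·0.6541 / (0.6·0.6541 + 0.7·0.3459) ≈ 0.6184
After a stress test='fail': P(defective) = 0.4·0.6184 / (0.4·0.6184 + 0.3·0.3816) ≈ 0.6836
After an optical inspection='pass': P(defective) = 0.45·0.6836 / (0.45·0.6836 + 0.6·0.3164) ≈ 0.6184
After a stress test='fail': P(defective) = 0.4·0.6184 / (0.4·0.6184 + 0.3·0.3816) ≈ 0.6836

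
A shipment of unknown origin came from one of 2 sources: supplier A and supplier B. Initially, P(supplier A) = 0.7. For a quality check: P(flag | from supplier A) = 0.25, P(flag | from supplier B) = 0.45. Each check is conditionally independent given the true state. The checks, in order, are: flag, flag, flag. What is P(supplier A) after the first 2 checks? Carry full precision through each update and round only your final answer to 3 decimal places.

After 'flag': P(supplier A) = 0.25·0.7000 / (0.25·0.7000 + 0.45·0.3000) ≈ 0.5645
After 'flag': P(supplier A) = 0.25·0.5645 / (0.25·0.5645 + 0.45·0.4355) ≈ 0.4187

0.419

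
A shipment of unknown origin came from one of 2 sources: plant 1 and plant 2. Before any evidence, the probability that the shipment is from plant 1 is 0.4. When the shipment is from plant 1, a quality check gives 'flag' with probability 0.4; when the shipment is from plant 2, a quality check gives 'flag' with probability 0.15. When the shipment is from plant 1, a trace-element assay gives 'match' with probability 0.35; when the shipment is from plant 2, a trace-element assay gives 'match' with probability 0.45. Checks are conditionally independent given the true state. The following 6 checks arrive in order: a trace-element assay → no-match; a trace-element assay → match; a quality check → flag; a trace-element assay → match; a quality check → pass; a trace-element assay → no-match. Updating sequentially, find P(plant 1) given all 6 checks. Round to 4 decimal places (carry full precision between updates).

After a trace-element assay='no-match': P(plant 1) = 0.65·0.4000 / (0.65·0.4000 + 0.55·0.6000) ≈ 0.4407
After a trace-element assay='match': P(plant 1) = 0.35·0.4407 / (0.35·0.4407 + 0.45·0.5593) ≈ 0.3800
After a quality check='flag': P(plant 1) = 0.4·0.3800 / (0.4·0.3800 + 0.15·0.6200) ≈ 0.6204
After a trace-element assay='match': P(plant 1) = 0.35·0.6204 / (0.35·0.6204 + 0.45·0.3796) ≈ 0.5597
After a quality check='pass': P(plant 1) = 0.6·0.5597 / (0.6·0.5597 + 0.85·0.4403) ≈ 0.4729
After a trace-element assay='no-match': P(plant 1) = 0.65·0.4729 / (0.65·0.4729 + 0.55·0.5271) ≈ 0.5146

0.5146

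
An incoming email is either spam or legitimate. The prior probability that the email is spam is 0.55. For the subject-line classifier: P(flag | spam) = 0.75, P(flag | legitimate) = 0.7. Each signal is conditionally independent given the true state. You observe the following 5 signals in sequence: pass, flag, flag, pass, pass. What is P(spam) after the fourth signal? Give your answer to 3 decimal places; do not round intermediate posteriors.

0.494

After 'pass': P(spam) = 0.25·0.5500 / (0.25·0.5500 + 0.3·0.4500) ≈ 0.5046
After 'flag': P(spam) = 0.75·0.5046 / (0.75·0.5046 + 0.7·0.4954) ≈ 0.5218
After 'flag': P(spam) = 0.75·0.5218 / (0.75·0.5218 + 0.7·0.4782) ≈ 0.5390
After 'pass': P(spam) = 0.25·0.5390 / (0.25·0.5390 + 0.3·0.4610) ≈ 0.4935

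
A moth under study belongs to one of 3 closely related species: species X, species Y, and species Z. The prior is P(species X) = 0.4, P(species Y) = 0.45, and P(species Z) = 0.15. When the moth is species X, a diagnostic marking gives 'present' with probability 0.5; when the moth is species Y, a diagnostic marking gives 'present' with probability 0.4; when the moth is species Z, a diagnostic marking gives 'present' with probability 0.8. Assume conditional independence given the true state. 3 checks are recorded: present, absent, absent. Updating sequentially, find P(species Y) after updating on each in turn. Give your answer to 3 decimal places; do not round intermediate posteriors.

Apply Bayes' rule sequentially, carrying P(species Y) forward.
After 'present': normaliser = 0.5·0.4000 + 0.4·0.4500 + 0.8·0.1500; P(species X) ≈ 0.4000, P(species Y) ≈ 0.3600, P(species Z) ≈ 0.2400
After 'absent': normaliser = 0.5·0.4000 + 0.6·0.3600 + 0.2·0.2400; P(species X) ≈ 0.4310, P(species Y) ≈ 0.4655, P(species Z) ≈ 0.1034
After 'absent': normaliser = 0.5·0.4310 + 0.6·0.4655 + 0.2·0.1034; P(species X) ≈ 0.4181, P(species Y) ≈ 0.5418, P(species Z) ≈ 0.0401

0.542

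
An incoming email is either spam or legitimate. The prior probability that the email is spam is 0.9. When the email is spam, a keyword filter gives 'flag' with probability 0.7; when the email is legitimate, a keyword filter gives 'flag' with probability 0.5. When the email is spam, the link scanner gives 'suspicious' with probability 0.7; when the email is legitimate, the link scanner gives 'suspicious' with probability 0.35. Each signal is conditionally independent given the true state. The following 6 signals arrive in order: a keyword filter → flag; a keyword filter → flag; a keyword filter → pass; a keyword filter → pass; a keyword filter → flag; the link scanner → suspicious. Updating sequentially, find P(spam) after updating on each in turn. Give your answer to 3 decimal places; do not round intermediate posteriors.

0.947

Each posterior becomes the prior for the next update.
After a keyword filter='flag': P(spam) = 0.7·0.9000 / (0.7·0.9000 + 0.5·0.1000) ≈ 0.9265
After a keyword filter='flag': P(spam) = 0.7·0.9265 / (0.7·0.9265 + 0.5·0.0735) ≈ 0.9464
After a keyword filter='pass': P(spam) = 0.3·0.9464 / (0.3·0.9464 + 0.5·0.0536) ≈ 0.9137
After a keyword filter='pass': P(spam) = 0.3·0.9137 / (0.3·0.9137 + 0.5·0.0863) ≈ 0.8640
After a keyword filter='flag': P(spam) = 0.7·0.8640 / (0.7·0.8640 + 0.5·0.1360) ≈ 0.8989
After the link scanner='suspicious': P(spam) = 0.7·0.8989 / (0.7·0.8989 + 0.35·0.1011) ≈ 0.9468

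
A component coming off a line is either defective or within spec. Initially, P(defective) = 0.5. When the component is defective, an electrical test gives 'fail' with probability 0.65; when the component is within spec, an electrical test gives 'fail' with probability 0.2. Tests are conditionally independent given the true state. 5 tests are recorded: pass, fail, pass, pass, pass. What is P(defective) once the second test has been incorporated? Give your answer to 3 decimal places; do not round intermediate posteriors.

0.587

After 'pass': P(defective) = 0.35·0.5000 / (0.35·0.5000 + 0.8·0.5000) ≈ 0.3043
After 'fail': P(defective) = 0.65·0.3043 / (0.65·0.3043 + 0.2·0.6957) ≈ 0.5871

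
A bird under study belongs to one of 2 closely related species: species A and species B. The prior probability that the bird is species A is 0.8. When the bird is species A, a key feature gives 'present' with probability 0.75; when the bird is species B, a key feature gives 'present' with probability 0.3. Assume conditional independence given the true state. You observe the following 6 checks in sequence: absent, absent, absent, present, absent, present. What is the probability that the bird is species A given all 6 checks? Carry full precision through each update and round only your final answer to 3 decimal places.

0.289

Apply Bayes' rule sequentially, carrying P(species A) forward.
After 'absent': P(species A) = 0.25·0.8000 / (0.25·0.8000 + 0.7·0.2000) ≈ 0.5882
After 'absent': P(species A) = 0.25·0.5882 / (0.25·0.5882 + 0.7·0.4118) ≈ 0.3378
After 'absent': P(species A) = 0.25·0.3378 / (0.25·0.3378 + 0.7·0.6622) ≈ 0.1541
After 'present': P(species A) = 0.75·0.1541 / (0.75·0.1541 + 0.3·0.8459) ≈ 0.3130
After 'absent': P(species A) = 0.25·0.3130 / (0.25·0.3130 + 0.7·0.6870) ≈ 0.1399
After 'present': P(species A) = 0.75·0.1399 / (0.75·0.1399 + 0.3·0.8601) ≈ 0.2891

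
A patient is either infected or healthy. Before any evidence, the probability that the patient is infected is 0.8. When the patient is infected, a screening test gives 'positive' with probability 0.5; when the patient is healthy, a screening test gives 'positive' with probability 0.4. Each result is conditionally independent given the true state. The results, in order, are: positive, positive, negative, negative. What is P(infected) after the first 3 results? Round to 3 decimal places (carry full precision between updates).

0.839

After 'positive': P(infected) = 0.5·0.8000 / (0.5·0.8000 + 0.4·0.2000) ≈ 0.8333
After 'positive': P(infected) = 0.5·0.8333 / (0.5·0.8333 + 0.4·0.1667) ≈ 0.8621
After 'negative': P(infected) = 0.5·0.8621 / (0.5·0.8621 + 0.6·0.1379) ≈ 0.8389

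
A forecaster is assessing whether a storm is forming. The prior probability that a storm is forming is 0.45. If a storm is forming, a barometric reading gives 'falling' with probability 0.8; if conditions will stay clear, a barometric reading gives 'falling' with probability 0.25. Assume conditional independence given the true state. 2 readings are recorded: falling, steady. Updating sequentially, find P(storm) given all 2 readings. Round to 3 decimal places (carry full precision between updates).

0.411

After 'falling': P(storm) = 0.8·0.4500 / (0.8·0.4500 + 0.25·0.5500) ≈ 0.7236
After 'steady': P(storm) = 0.2·0.7236 / (0.2·0.7236 + 0.75·0.2764) ≈ 0.4111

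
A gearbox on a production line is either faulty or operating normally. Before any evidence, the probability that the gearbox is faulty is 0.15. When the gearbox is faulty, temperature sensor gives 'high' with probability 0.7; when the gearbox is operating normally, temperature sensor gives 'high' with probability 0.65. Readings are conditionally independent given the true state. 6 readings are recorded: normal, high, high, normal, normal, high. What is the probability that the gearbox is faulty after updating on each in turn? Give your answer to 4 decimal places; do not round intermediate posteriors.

After 'normal': P(faulty) = 0.3·0.1500 / (0.3·0.1500 + 0.35·0.8500) ≈ 0.1314
After 'high': P(faulty) = 0.7·0.1314 / (0.7·0.1314 + 0.65·0.8686) ≈ 0.1401
After 'high': P(faulty) = 0.7·0.1401 / (0.7·0.1401 + 0.65·0.8599) ≈ 0.1492
After 'normal': P(faulty) = 0.3·0.1492 / (0.3·0.1492 + 0.35·0.8508) ≈ 0.1307
After 'normal': P(faulty) = 0.3·0.1307 / (0.3·0.1307 + 0.35·0.8693) ≈ 0.1142
After 'high': P(faulty) = 0.7·0.1142 / (0.7·0.1142 + 0.65·0.8858) ≈ 0.1219

0.1219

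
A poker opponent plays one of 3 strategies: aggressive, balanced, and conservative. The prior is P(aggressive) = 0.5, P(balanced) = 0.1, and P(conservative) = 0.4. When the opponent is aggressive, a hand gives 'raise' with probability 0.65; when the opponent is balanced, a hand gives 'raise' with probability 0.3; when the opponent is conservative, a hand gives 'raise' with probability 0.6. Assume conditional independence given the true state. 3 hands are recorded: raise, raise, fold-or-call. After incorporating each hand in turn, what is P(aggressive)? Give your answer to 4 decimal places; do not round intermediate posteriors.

0.5364

After 'raise': normaliser = 0.65·0.5000 + 0.3·0.1000 + 0.6·0.4000; P(aggressive) ≈ 0.5462, P(balanced) ≈ 0.0504, P(conservative) ≈ 0.4034
After 'raise': normaliser = 0.65·0.5462 + 0.3·0.0504 + 0.6·0.4034; P(aggressive) ≈ 0.5800, P(balanced) ≈ 0.0247, P(conservative) ≈ 0.3953
After 'fold-or-call': normaliser = 0.35·0.5800 + 0.7·0.0247 + 0.4·0.3953; P(aggressive) ≈ 0.5364, P(balanced) ≈ 0.0457, P(conservative) ≈ 0.4179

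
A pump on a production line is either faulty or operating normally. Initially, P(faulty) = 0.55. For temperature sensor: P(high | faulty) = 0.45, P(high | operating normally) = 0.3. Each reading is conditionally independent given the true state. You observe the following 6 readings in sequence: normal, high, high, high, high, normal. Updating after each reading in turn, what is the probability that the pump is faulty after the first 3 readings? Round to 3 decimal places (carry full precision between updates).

0.684

Apply Bayes' rule sequentially, carrying P(faulty) forward.
After 'normal': P(faulty) = 0.55·0.5500 / (0.55·0.5500 + 0.7·0.4500) ≈ 0.4899
After 'high': P(faulty) = 0.45·0.4899 / (0.45·0.4899 + 0.3·0.5101) ≈ 0.5902
After 'high': P(faulty) = 0.45·0.5902 / (0.45·0.5902 + 0.3·0.4098) ≈ 0.6836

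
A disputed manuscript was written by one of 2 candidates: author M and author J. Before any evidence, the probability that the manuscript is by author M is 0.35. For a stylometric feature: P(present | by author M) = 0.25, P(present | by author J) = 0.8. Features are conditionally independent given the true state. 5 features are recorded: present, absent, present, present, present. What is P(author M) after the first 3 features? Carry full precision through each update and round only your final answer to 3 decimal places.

After 'present': P(author M) = 0.25·0.3500 / (0.25·0.3500 + 0.8·0.6500) ≈ 0.1440
After 'absent': P(author M) = 0.75·0.1440 / (0.75·0.1440 + 0.2·0.8560) ≈ 0.3869
After 'present': P(author M) = 0.25·0.3869 / (0.25·0.3869 + 0.8·0.6131) ≈ 0.1647

0.165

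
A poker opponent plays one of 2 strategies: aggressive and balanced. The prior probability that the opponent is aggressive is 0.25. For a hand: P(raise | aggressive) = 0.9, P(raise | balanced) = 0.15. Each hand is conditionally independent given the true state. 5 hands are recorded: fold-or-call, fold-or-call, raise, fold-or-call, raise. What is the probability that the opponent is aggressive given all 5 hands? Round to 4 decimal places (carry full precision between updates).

After 'fold-or-call': P(aggressive) = 0.1·0.2500 / (0.1·0.2500 + 0.85·0.7500) ≈ 0.0377
After 'fold-or-call': P(aggressive) = 0.1·0.0377 / (0.1·0.0377 + 0.85·0.9623) ≈ 0.0046
After 'raise': P(aggressive) = 0.9·0.0046 / (0.9·0.0046 + 0.15·0.9954) ≈ 0.0269
After 'fold-or-call': P(aggressive) = 0.1·0.0269 / (0.1·0.0269 + 0.85·0.9731) ≈ 0.0032
After 'raise': P(aggressive) = 0.9·0.0032 / (0.9·0.0032 + 0.15·0.9968) ≈ 0.0192

0.0192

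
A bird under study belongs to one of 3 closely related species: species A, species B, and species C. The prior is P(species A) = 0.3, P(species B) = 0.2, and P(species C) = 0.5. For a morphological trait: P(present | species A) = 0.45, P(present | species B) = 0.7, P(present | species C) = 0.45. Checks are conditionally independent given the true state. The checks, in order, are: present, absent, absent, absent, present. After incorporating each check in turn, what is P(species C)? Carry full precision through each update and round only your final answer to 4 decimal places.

0.5691

After 'present': normaliser = 0.45·0.3000 + 0.7·0.2000 + 0.45·0.5000; P(species A) ≈ 0.2700, P(species B) ≈ 0.2800, P(species C) ≈ 0.4500
After 'absent': normaliser = 0.55·0.2700 + 0.3·0.2800 + 0.55·0.4500; P(species A) ≈ 0.3094, P(species B) ≈ 0.1750, P(species C) ≈ 0.5156
After 'absent': normaliser = 0.55·0.3094 + 0.3·0.1750 + 0.55·0.5156; P(species A) ≈ 0.3361, P(species B) ≈ 0.1037, P(species C) ≈ 0.5602
After 'absent': normaliser = 0.55·0.3361 + 0.3·0.1037 + 0.55·0.5602; P(species A) ≈ 0.3527, P(species B) ≈ 0.0594, P(species C) ≈ 0.5879
After 'present': normaliser = 0.45·0.3527 + 0.7·0.0594 + 0.45·0.5879; P(species A) ≈ 0.3415, P(species B) ≈ 0.0894, P(species C) ≈ 0.5691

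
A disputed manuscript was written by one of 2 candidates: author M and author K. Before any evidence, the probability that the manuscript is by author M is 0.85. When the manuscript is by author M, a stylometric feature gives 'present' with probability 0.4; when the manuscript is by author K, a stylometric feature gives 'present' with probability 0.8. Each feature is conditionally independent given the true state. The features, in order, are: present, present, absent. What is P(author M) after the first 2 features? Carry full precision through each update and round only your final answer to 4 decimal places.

After 'present': P(author M) = 0.4·0.8500 / (0.4·0.8500 + 0.8·0.1500) ≈ 0.7391
After 'present': P(author M) = 0.4·0.7391 / (0.4·0.7391 + 0.8·0.2609) ≈ 0.5862

0.5862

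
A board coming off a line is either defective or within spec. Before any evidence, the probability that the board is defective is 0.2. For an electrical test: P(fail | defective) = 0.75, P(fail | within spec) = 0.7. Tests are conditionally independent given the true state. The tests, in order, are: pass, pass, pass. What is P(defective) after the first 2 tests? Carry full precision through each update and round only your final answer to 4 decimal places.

Each posterior becomes the prior for the next update.
After 'pass': P(defective) = 0.25·0.2000 / (0.25·0.2000 + 0.3·0.8000) ≈ 0.1724
After 'pass': P(defective) = 0.25·0.1724 / (0.25·0.1724 + 0.3·0.8276) ≈ 0.1479

0.1479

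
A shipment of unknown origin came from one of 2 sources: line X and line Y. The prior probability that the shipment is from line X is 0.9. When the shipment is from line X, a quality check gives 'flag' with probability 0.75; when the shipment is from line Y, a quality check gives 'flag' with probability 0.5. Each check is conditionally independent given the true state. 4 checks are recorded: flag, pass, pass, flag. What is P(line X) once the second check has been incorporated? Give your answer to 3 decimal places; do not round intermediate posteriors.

0.871

After 'flag': P(line X) = 0.75·0.9000 / (0.75·0.9000 + 0.5·0.1000) ≈ 0.9310
After 'pass': P(line X) = 0.25·0.9310 / (0.25·0.9310 + 0.5·0.0690) ≈ 0.8710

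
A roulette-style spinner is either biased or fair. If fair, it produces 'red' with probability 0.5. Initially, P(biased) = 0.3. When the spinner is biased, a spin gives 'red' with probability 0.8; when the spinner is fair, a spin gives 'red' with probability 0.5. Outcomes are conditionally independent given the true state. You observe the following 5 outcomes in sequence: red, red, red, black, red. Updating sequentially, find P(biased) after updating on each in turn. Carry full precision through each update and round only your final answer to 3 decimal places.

0.529

After 'red': P(biased) = 0.8·0.3000 / (0.8·0.3000 + 0.5·0.7000) ≈ 0.4068
After 'red': P(biased) = 0.8·0.4068 / (0.8·0.4068 + 0.5·0.5932) ≈ 0.5232
After 'red': P(biased) = 0.8·0.5232 / (0.8·0.5232 + 0.5·0.4768) ≈ 0.6371
After 'black': P(biased) = 0.2·0.6371 / (0.2·0.6371 + 0.5·0.3629) ≈ 0.4125
After 'red': P(biased) = 0.8·0.4125 / (0.8·0.4125 + 0.5·0.5875) ≈ 0.5291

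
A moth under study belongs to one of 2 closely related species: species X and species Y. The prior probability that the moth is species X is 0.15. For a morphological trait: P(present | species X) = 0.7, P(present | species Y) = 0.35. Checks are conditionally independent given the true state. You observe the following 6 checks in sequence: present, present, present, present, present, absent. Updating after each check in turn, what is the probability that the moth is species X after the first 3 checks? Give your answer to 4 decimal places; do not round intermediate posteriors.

0.5854

After 'present': P(species X) = 0.7·0.1500 / (0.7·0.1500 + 0.35·0.8500) ≈ 0.2609
After 'present': P(species X) = 0.7·0.2609 / (0.7·0.2609 + 0.35·0.7391) ≈ 0.4138
After 'present': P(species X) = 0.7·0.4138 / (0.7·0.4138 + 0.35·0.5862) ≈ 0.5854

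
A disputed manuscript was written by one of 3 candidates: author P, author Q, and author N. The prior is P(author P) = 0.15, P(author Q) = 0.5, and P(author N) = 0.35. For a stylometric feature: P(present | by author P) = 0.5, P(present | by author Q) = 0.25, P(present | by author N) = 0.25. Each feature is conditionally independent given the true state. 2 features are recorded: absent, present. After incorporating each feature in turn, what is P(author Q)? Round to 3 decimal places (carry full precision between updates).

0.476

Each posterior becomes the prior for the next update.
After 'absent': normaliser = 0.5·0.1500 + 0.75·0.5000 + 0.75·0.3500; P(author P) ≈ 0.1053, P(author Q) ≈ 0.5263, P(author N) ≈ 0.3684
After 'present': normaliser = 0.5·0.1053 + 0.25·0.5263 + 0.25·0.3684; P(author P) ≈ 0.1905, P(author Q) ≈ 0.4762, P(author N) ≈ 0.3333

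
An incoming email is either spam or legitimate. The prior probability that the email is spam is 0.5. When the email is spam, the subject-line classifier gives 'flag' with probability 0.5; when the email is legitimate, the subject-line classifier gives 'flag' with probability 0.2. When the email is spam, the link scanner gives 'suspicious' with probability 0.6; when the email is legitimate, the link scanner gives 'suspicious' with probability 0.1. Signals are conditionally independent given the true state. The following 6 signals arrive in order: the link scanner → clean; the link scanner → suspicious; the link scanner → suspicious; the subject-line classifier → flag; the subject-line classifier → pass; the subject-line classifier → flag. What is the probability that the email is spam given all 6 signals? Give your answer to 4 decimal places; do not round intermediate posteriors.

0.9843

After the link scanner='clean': P(spam) = 0.4·0.5000 / (0.4·0.5000 + 0.9·0.5000) ≈ 0.3077
After the link scanner='suspicious': P(spam) = 0.6·0.3077 / (0.6·0.3077 + 0.1·0.6923) ≈ 0.7273
After the link scanner='suspicious': P(spam) = 0.6·0.7273 / (0.6·0.7273 + 0.1·0.2727) ≈ 0.9412
After the subject-line classifier='flag': P(spam) = 0.5·0.9412 / (0.5·0.9412 + 0.2·0.0588) ≈ 0.9756
After the subject-line classifier='pass': P(spam) = 0.5·0.9756 / (0.5·0.9756 + 0.8·0.0244) ≈ 0.9615
After the subject-line classifier='flag': P(spam) = 0.5·0.9615 / (0.5·0.9615 + 0.2·0.0385) ≈ 0.9843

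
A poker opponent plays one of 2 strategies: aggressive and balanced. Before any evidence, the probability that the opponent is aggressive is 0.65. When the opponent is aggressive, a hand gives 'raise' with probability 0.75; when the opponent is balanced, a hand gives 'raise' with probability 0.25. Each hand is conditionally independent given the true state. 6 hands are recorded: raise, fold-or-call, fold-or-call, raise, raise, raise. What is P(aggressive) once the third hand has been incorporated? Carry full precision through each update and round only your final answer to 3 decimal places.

0.382

After 'raise': P(aggressive) = 0.75·0.6500 / (0.75·0.6500 + 0.25·0.3500) ≈ 0.8478
After 'fold-or-call': P(aggressive) = 0.25·0.8478 / (0.25·0.8478 + 0.75·0.1522) ≈ 0.6500
After 'fold-or-call': P(aggressive) = 0.25·0.6500 / (0.25·0.6500 + 0.75·0.3500) ≈ 0.3824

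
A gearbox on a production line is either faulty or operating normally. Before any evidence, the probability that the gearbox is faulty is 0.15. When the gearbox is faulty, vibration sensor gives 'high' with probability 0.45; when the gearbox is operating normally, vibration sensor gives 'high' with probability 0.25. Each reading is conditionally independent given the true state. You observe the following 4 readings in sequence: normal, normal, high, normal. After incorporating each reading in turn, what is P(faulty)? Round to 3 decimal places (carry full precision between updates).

0.111

After 'normal': P(faulty) = 0.55·0.1500 / (0.55·0.1500 + 0.75·0.8500) ≈ 0.1146
After 'normal': P(faulty) = 0.55·0.1146 / (0.55·0.1146 + 0.75·0.8854) ≈ 0.0867
After 'high': P(faulty) = 0.45·0.0867 / (0.45·0.0867 + 0.25·0.9133) ≈ 0.1459
After 'normal': P(faulty) = 0.55·0.1459 / (0.55·0.1459 + 0.75·0.8541) ≈ 0.1113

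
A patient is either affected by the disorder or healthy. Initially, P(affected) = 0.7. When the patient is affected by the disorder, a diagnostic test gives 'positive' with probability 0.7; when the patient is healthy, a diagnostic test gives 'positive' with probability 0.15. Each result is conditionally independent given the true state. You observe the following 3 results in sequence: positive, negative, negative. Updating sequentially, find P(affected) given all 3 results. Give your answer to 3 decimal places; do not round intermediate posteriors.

0.576

After 'positive': P(affected) = 0.7·0.7000 / (0.7·0.7000 + 0.15·0.3000) ≈ 0.9159
After 'negative': P(affected) = 0.3·0.9159 / (0.3·0.9159 + 0.85·0.0841) ≈ 0.7935
After 'negative': P(affected) = 0.3·0.7935 / (0.3·0.7935 + 0.85·0.2065) ≈ 0.5756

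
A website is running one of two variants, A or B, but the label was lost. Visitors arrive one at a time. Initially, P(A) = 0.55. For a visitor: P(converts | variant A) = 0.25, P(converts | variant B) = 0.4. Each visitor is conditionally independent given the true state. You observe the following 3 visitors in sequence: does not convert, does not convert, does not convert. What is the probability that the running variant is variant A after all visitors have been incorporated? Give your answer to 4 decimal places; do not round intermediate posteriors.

0.7048

After 'does not convert': P(A) = 0.75·0.5500 / (0.75·0.5500 + 0.6·0.4500) ≈ 0.6044
After 'does not convert': P(A) = 0.75·0.6044 / (0.75·0.6044 + 0.6·0.3956) ≈ 0.6563
After 'does not convert': P(A) = 0.75·0.6563 / (0.75·0.6563 + 0.6·0.3437) ≈ 0.7048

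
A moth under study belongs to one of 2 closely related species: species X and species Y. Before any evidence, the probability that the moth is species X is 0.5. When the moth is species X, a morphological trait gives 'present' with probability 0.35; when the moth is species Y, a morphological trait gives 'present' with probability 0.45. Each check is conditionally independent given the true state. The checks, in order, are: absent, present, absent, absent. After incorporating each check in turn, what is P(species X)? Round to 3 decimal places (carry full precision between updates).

0.562

After 'absent': P(species X) = 0.65·0.5000 / (0.65·0.5000 + 0.55·0.5000) ≈ 0.5417
After 'present': P(species X) = 0.35·0.5417 / (0.35·0.5417 + 0.45·0.4583) ≈ 0.4789
After 'absent': P(species X) = 0.65·0.4789 / (0.65·0.4789 + 0.55·0.5211) ≈ 0.5207
After 'absent': P(species X) = 0.65·0.5207 / (0.65·0.5207 + 0.55·0.4793) ≈ 0.5621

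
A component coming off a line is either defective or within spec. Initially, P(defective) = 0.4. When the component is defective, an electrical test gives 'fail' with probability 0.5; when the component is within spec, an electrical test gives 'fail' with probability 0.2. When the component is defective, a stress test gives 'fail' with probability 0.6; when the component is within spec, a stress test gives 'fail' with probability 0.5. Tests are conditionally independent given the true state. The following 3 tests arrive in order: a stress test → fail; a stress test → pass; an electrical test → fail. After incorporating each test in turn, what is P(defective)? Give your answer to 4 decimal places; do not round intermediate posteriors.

Each posterior becomes the prior for the next update.
After a stress test='fail': P(defective) = 0.6·0.4000 / (0.6·0.4000 + 0.5·0.6000) ≈ 0.4444
After a stress test='pass': P(defective) = 0.4·0.4444 / (0.4·0.4444 + 0.5·0.5556) ≈ 0.3902
After an electrical test='fail': P(defective) = 0.5·0.3902 / (0.5·0.3902 + 0.2·0.6098) ≈ 0.6154

0.6154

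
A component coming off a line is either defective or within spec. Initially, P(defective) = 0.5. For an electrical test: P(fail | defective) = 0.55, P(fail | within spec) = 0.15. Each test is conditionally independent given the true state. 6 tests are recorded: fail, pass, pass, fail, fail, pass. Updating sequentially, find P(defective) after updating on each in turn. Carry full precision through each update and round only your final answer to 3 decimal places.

0.880

After 'fail': P(defective) = 0.55·0.5000 / (0.55·0.5000 + 0.15·0.5000) ≈ 0.7857
After 'pass': P(defective) = 0.45·0.7857 / (0.45·0.7857 + 0.85·0.2143) ≈ 0.6600
After 'pass': P(defective) = 0.45·0.6600 / (0.45·0.6600 + 0.85·0.3400) ≈ 0.5068
After 'fail': P(defective) = 0.55·0.5068 / (0.55·0.5068 + 0.15·0.4932) ≈ 0.7903
After 'fail': P(defective) = 0.55·0.7903 / (0.55·0.7903 + 0.15·0.2097) ≈ 0.9325
After 'pass': P(defective) = 0.45·0.9325 / (0.45·0.9325 + 0.85·0.0675) ≈ 0.8797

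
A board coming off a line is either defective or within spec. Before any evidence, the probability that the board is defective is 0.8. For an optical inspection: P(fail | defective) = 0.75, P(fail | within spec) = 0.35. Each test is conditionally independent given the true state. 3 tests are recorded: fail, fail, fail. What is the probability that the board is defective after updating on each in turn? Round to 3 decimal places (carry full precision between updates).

After 'fail': P(defective) = 0.75·0.8000 / (0.75·0.8000 + 0.35·0.2000) ≈ 0.8955
After 'fail': P(defective) = 0.75·0.8955 / (0.75·0.8955 + 0.35·0.1045) ≈ 0.9484
After 'fail': P(defective) = 0.75·0.9484 / (0.75·0.9484 + 0.35·0.0516) ≈ 0.9752

0.975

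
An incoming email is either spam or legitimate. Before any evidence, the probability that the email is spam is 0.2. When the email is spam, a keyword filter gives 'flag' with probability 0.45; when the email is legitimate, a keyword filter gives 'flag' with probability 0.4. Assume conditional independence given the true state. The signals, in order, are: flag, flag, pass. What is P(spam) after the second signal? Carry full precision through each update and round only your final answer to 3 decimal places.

After 'flag': P(spam) = 0.45·0.2000 / (0.45·0.2000 + 0.4·0.8000) ≈ 0.2195
After 'flag': P(spam) = 0.45·0.2195 / (0.45·0.2195 + 0.4·0.7805) ≈ 0.2404

0.240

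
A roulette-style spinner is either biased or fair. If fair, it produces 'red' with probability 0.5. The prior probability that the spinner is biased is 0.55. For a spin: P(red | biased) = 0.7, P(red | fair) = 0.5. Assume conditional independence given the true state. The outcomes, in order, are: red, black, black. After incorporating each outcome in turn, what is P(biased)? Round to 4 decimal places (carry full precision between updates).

0.3812

Apply Bayes' rule sequentially, carrying P(biased) forward.
After 'red': P(biased) = 0.7·0.5500 / (0.7·0.5500 + 0.5·0.4500) ≈ 0.6311
After 'black': P(biased) = 0.3·0.6311 / (0.3·0.6311 + 0.5·0.3689) ≈ 0.5066
After 'black': P(biased) = 0.3·0.5066 / (0.3·0.5066 + 0.5·0.4934) ≈ 0.3812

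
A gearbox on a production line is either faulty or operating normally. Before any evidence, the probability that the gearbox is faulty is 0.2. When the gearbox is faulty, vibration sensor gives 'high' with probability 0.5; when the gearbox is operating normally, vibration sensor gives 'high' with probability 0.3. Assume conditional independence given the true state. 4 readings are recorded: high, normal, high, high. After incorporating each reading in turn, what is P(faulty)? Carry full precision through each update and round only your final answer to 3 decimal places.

0.453

After 'high': P(faulty) = 0.5·0.2000 / (0.5·0.2000 + 0.3·0.8000) ≈ 0.2941
After 'normal': P(faulty) = 0.5·0.2941 / (0.5·0.2941 + 0.7·0.7059) ≈ 0.2294
After 'high': P(faulty) = 0.5·0.2294 / (0.5·0.2294 + 0.3·0.7706) ≈ 0.3316
After 'high': P(faulty) = 0.5·0.3316 / (0.5·0.3316 + 0.3·0.6684) ≈ 0.4526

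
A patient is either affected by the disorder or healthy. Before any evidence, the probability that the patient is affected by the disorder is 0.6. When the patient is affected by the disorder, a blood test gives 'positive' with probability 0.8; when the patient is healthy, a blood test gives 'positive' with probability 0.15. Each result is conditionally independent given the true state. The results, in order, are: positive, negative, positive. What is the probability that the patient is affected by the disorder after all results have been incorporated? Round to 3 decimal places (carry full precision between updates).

0.909

After 'positive': P(affected) = 0.8·0.6000 / (0.8·0.6000 + 0.15·0.4000) ≈ 0.8889
After 'negative': P(affected) = 0.2·0.8889 / (0.2·0.8889 + 0.85·0.1111) ≈ 0.6531
After 'positive': P(affected) = 0.8·0.6531 / (0.8·0.6531 + 0.15·0.3469) ≈ 0.9094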